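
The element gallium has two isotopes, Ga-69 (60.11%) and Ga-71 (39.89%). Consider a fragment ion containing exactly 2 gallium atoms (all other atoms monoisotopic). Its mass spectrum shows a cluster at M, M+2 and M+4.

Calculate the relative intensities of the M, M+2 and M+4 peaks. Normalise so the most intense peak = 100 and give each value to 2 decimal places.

The 2 Ga atoms are independent, so intensities follow the terms of (0.6011 + 0.3989)^2.
P(M) = 0.6011^2 = 0.361321
P(M+2) = 2 × 0.6011^1 × 0.3989^1 = 0.479558
P(M+4) = 0.3989^2 = 0.159121
The M+2 peak is largest (0.479558); scaling to 100 gives 75.34 : 100.00 : 33.18.

75.34 : 100.00 : 33.18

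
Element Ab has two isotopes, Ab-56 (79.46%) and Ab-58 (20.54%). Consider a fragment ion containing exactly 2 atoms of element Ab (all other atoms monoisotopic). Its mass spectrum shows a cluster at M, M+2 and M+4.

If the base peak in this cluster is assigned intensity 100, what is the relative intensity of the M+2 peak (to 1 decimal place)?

Term probabilities: M 0.6314, M+2 0.3264, M+4 0.0422. Base peak = M.
P(M) = C(2,0) × 0.7946^2 × 0.2054^0 = 1 × 0.63138916 × 1.0000 = 0.631389 (base)
P(M+2) = C(2,1) × 0.7946^1 × 0.2054^1 = 2 × 0.7946 × 0.2054 = 0.326422
Relative intensity = 0.326422 / 0.631389 × 100 = 51.7

51.7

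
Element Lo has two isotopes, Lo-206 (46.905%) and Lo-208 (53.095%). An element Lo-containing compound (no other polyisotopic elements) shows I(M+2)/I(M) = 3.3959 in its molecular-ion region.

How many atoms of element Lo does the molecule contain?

For n independent Lo atoms, I(M+2)/I(M) = n · (abundance Lo-208) / (abundance Lo-206) = n · 0.53095/0.46905.
n = 3.3959 × 0.46905/0.53095 = 3.00 ≈ 3

3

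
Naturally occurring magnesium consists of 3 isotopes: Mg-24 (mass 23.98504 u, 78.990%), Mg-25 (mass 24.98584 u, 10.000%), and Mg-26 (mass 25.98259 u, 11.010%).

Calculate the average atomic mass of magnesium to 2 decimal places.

Ar = Σ fᵢ·mᵢ = 0.78990 × 23.98504 + 0.10000 × 24.98584 + 0.11010 × 25.98259
= 18.945783 + 2.498584 + 2.860683 = 24.305050 u

24.31 u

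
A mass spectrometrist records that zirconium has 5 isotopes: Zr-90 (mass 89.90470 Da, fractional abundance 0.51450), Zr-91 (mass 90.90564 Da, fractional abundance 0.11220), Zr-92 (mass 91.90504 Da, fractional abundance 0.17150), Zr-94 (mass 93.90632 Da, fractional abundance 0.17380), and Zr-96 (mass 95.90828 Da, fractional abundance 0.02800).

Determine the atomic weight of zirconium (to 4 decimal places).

Ar = Σ fᵢ·mᵢ = 0.51450 × 89.90470 + 0.11220 × 90.90564 + 0.17150 × 91.90504 + 0.17380 × 93.90632 + 0.02800 × 95.90828
= 46.255968 + 10.199613 + 15.761714 + 16.320918 + 2.685432 = 91.223645 Da

91.2236 Da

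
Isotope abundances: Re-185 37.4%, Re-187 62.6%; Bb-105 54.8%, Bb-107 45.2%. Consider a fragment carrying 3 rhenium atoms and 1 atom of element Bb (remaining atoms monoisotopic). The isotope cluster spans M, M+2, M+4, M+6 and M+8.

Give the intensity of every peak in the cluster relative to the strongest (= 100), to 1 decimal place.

Rhenium pattern (n=3): 0.05231362 : 0.26268713 : 0.43968487 : 0.24531438
Element Bb pattern (n=1): 0.5480 : 0.4520
Convolve the two distributions (both contribute in 2-u steps):
  M: 0.05231362×0.5480 = 0.028668
  M+2: 0.05231362×0.4520 + 0.26268713×0.5480 = 0.167598
  M+4: 0.26268713×0.4520 + 0.43968487×0.5480 = 0.359682
  M+6: 0.43968487×0.4520 + 0.24531438×0.5480 = 0.333170
  M+8: 0.24531438×0.4520 = 0.110882
Scale to base peak (0.359682) = 100: 8.0 : 46.6 : 100.0 : 92.6 : 30.8

8.0 : 46.6 : 100.0 : 92.6 : 30.8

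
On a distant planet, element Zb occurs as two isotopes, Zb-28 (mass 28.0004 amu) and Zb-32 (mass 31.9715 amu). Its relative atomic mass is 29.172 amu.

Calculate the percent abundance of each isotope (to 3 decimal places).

Zb-28: 70.497%, Zb-32: 29.503%

Writing the weighted mean with unknown fraction x of Zb-28:
28.0004·x + 31.9715·(1 − x) = 29.172
(28.0004 − 31.9715)·x = 29.172 − 31.9715
x = -2.7995 / -3.9711 = 0.70497 → 70.497% Zb-28, 29.503% Zb-32.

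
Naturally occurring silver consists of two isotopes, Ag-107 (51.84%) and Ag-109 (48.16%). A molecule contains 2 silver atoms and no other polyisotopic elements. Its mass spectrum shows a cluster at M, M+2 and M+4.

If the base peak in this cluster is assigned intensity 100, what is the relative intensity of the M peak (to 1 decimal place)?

Term probabilities: M 0.2687, M+2 0.4993, M+4 0.2319. Base peak = M+2.
P(M+2) = C(2,1) × 0.5184^1 × 0.4816^1 = 2 × 0.5184 × 0.4816 = 0.499323 (base)
P(M) = C(2,0) × 0.5184^2 × 0.4816^0 = 1 × 0.26873856 × 1.0000 = 0.268739
Relative intensity = 0.268739 / 0.499323 × 100 = 53.8

53.8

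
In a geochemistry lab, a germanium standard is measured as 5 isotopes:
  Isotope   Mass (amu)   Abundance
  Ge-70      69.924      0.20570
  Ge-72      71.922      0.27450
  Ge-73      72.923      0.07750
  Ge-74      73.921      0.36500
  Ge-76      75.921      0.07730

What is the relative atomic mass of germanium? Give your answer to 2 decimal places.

72.63 amu

The abundance-weighted mean is 0.20570 × 69.924 + 0.27450 × 71.922 + 0.07750 × 72.923 + 0.36500 × 73.921 + 0.07730 × 75.921
= 14.3834 + 19.7426 + 5.6515 + 26.9812 + 5.8687 = 72.6274 amu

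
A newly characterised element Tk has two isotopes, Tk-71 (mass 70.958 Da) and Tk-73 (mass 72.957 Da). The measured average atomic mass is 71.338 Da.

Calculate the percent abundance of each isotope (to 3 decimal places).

Tk-71: 80.990%, Tk-73: 19.010%

Writing the weighted mean with unknown fraction x of Tk-71:
70.958·x + 72.957·(1 − x) = 71.338
(70.958 − 72.957)·x = 71.338 − 72.957
x = -1.619 / -1.999 = 0.80990 → 80.990% Tk-71, 19.010% Tk-73.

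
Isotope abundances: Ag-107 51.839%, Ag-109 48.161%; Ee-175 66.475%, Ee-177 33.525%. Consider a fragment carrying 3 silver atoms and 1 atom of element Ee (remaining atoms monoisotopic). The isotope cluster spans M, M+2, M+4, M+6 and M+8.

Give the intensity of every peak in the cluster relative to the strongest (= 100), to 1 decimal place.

Silver pattern (n=3): 0.13930601 : 0.38826655 : 0.36071887 : 0.11170857
Element Ee pattern (n=1): 0.66475 : 0.33525
Convolve the two distributions (both contribute in 2-u steps):
  M: 0.13930601×0.66475 = 0.092604
  M+2: 0.13930601×0.33525 + 0.38826655×0.66475 = 0.304803
  M+4: 0.38826655×0.33525 + 0.36071887×0.66475 = 0.369954
  M+6: 0.36071887×0.33525 + 0.11170857×0.66475 = 0.195189
  M+8: 0.11170857×0.33525 = 0.037450
Scale to base peak (0.369954) = 100: 25.0 : 82.4 : 100.0 : 52.8 : 10.1

25.0 : 82.4 : 100.0 : 52.8 : 10.1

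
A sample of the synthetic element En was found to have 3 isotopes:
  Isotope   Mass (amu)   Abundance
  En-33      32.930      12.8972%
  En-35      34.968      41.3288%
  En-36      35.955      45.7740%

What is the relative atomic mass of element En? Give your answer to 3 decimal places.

35.157 amu

Weight each isotope mass by its fractional abundance: 0.128972 × 32.930 + 0.413288 × 34.968 + 0.457740 × 35.955
= 4.2470 + 14.4519 + 16.4580 = 35.1569 amu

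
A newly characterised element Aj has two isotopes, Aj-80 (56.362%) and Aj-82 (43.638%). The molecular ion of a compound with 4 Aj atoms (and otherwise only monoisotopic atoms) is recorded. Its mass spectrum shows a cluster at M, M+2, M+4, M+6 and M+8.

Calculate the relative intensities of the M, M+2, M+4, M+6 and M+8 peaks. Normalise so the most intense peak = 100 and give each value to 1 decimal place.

27.8 : 86.1 : 100.0 : 51.6 : 10.0

Each Aj atom is independently Aj-80 (p = 0.56362) or Aj-82 (q = 0.43638); the cluster is the binomial expansion (p + q)^4.
P(M) = 0.56362^4 = 0.100913
P(M+2) = 4 × 0.56362^3 × 0.43638^1 = 0.312524
P(M+4) = 6 × 0.56362^2 × 0.43638^2 = 0.362956
P(M+6) = 4 × 0.56362^1 × 0.43638^3 = 0.187344
P(M+8) = 0.43638^4 = 0.036263
The M+4 peak is largest (0.362956); scaling to 100 gives 27.8 : 86.1 : 100.0 : 51.6 : 10.0.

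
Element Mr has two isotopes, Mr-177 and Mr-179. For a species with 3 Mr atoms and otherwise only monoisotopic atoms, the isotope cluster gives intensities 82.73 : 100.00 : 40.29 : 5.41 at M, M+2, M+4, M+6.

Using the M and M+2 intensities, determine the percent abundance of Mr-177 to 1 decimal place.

71.3%

Let p = fractional abundance of Mr-177. I(M+2)/I(M) = [C(3,1)·p^2·(1−p)] / p^3 = 3·(1−p)/p = 100.00/82.73 = 1.2088
(1−p)/p = 1.2088/3 = 0.4029  ⇒  p = 1/(1 + 0.4029) = 0.7128
Mr-177: 71.3%, Mr-179: 28.7%.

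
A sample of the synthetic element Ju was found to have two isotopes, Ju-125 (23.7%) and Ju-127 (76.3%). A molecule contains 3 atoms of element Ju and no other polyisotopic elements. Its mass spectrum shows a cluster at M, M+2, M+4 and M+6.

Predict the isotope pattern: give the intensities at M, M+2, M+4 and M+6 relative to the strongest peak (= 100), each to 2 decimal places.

Expanding (0.237 + 0.763)^3:
P(M) = 0.237^3 = 0.013312
P(M+2) = 3 × 0.237^2 × 0.763^1 = 0.128571
P(M+4) = 3 × 0.237^1 × 0.763^2 = 0.413922
P(M+6) = 0.763^3 = 0.444195
The M+6 peak is largest (0.444195); scaling to 100 gives 3.00 : 28.94 : 93.18 : 100.00.

3.00 : 28.94 : 93.18 : 100.00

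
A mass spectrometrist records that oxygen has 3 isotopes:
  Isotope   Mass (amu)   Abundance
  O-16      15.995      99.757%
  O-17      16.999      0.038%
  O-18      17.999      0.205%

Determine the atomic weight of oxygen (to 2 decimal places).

The abundance-weighted mean is 0.99757 × 15.995 + 0.00038 × 16.999 + 0.00205 × 17.999
= 15.9561 + 0.0065 + 0.0369 = 15.9995 amu

16.00 amu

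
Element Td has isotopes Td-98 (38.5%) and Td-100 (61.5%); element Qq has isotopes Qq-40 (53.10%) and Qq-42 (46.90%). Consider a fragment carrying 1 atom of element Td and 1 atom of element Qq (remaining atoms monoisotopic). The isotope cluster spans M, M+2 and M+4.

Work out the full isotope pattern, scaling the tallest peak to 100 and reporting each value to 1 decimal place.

40.3 : 100.0 : 56.9

Element Td pattern (n=1): 0.3850 : 0.6150
Element Qq pattern (n=1): 0.5310 : 0.4690
Convolve the two distributions (both contribute in 2-u steps):
  M: 0.3850×0.5310 = 0.204435
  M+2: 0.3850×0.4690 + 0.6150×0.5310 = 0.507130
  M+4: 0.6150×0.4690 = 0.288435
Scale to base peak (0.507130) = 100: 40.3 : 100.0 : 56.9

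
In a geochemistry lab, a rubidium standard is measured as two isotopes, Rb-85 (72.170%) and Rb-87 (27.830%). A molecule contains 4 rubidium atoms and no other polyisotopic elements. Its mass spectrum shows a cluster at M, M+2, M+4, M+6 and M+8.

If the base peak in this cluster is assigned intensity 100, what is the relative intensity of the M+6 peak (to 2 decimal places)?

Binomial terms of (0.72170 + 0.27830)^4: M 0.2713, M+2 0.4184, M+4 0.2420, M+6 0.0622, M+8 0.0060 → M+2 is the base peak.
P(M+2) = C(4,1) × 0.72170^3 × 0.27830^1 = 4 × 0.37589809 × 0.2783 = 0.418450 (base)
P(M+6) = C(4,3) × 0.72170^1 × 0.27830^3 = 4 × 0.7217 × 0.02155458 = 0.062224
Relative intensity = 0.062224 / 0.418450 × 100 = 14.87

14.87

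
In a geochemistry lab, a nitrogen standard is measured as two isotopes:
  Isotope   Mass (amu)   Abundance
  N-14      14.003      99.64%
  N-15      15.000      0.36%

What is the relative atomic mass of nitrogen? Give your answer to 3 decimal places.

Average mass = Σ (abundance × isotope mass) = 0.9964 × 14.003 + 0.0036 × 15.000
= 13.9526 + 0.0540 = 14.0066 amu

14.007 amu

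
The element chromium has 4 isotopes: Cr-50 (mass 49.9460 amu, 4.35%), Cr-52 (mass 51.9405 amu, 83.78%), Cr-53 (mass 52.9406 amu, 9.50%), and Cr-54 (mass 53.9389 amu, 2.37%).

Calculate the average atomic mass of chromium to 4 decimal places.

51.9961 amu

Weight each isotope mass by its fractional abundance: 0.0435 × 49.9460 + 0.8378 × 51.9405 + 0.0950 × 52.9406 + 0.0237 × 53.9389
= 2.17265 + 43.51575 + 5.02936 + 1.27835 = 51.99611 amu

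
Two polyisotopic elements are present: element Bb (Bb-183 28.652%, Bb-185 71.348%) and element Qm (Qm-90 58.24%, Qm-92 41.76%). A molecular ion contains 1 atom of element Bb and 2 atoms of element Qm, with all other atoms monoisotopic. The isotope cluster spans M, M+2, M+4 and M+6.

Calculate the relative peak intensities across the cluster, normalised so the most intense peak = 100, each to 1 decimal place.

24.5 : 96.1 : 100.0 : 31.3

Element Bb pattern (n=1): 0.28652 : 0.71348
Element Qm pattern (n=2): 0.33918976 : 0.48642048 : 0.17438976
Convolve the two distributions (both contribute in 2-u steps):
  M: 0.28652×0.33918976 = 0.097185
  M+2: 0.28652×0.48642048 + 0.71348×0.33918976 = 0.381374
  M+4: 0.28652×0.17438976 + 0.71348×0.48642048 = 0.397017
  M+6: 0.71348×0.17438976 = 0.124424
Scale to base peak (0.397017) = 100: 24.5 : 96.1 : 100.0 : 31.3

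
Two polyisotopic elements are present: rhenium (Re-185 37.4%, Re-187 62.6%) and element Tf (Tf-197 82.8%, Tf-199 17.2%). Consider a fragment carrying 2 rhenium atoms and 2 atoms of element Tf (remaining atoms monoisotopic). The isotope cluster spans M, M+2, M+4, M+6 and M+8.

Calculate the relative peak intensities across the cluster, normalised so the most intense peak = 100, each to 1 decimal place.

Rhenium pattern (n=2): 0.139876 : 0.468248 : 0.391876
Element Tf pattern (n=2): 0.685584 : 0.284832 : 0.029584
Convolve the two distributions (both contribute in 2-u steps):
  M: 0.139876×0.685584 = 0.095897
  M+2: 0.139876×0.284832 + 0.468248×0.685584 = 0.360864
  M+4: 0.139876×0.029584 + 0.468248×0.284832 + 0.391876×0.685584 = 0.406174
  M+6: 0.468248×0.029584 + 0.391876×0.284832 = 0.125471
  M+8: 0.391876×0.029584 = 0.011593
Scale to base peak (0.406174) = 100: 23.6 : 88.8 : 100.0 : 30.9 : 2.9

23.6 : 88.8 : 100.0 : 30.9 : 2.9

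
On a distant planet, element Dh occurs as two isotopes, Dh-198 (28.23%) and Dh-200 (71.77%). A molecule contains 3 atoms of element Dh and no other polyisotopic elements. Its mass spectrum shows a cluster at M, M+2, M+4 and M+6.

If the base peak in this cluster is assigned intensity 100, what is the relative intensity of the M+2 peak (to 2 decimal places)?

Binomial terms of (0.2823 + 0.7177)^3: M 0.0225, M+2 0.1716, M+4 0.4362, M+6 0.3697 → M+4 is the base peak.
P(M+4) = C(3,2) × 0.2823^1 × 0.7177^2 = 3 × 0.2823 × 0.51509329 = 0.436233 (base)
P(M+2) = C(3,1) × 0.2823^2 × 0.7177^1 = 3 × 0.07969329 × 0.7177 = 0.171588
Relative intensity = 0.171588 / 0.436233 × 100 = 39.33

39.33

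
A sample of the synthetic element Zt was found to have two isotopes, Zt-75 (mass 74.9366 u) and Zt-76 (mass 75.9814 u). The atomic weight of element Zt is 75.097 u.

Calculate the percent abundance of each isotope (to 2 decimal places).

With x = fraction of Zt-75 (so Zt-76 is 1 − x):
74.9366·x + 75.9814·(1 − x) = 75.097
(74.9366 − 75.9814)·x = 75.097 − 75.9814
x = -0.8844 / -1.0448 = 0.84648 → 84.65% Zt-75, 15.35% Zt-76.

Zt-75: 84.65%, Zt-76: 15.35%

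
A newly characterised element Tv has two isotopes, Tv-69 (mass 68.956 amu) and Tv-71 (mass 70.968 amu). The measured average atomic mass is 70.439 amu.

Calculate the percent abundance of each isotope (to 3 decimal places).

Tv-69: 26.292%, Tv-71: 73.708%

Writing the weighted mean with unknown fraction x of Tv-69:
68.956·x + 70.968·(1 − x) = 70.439
(68.956 − 70.968)·x = 70.439 − 70.968
x = -0.529 / -2.012 = 0.26292 → 26.292% Tv-69, 73.708% Tv-71.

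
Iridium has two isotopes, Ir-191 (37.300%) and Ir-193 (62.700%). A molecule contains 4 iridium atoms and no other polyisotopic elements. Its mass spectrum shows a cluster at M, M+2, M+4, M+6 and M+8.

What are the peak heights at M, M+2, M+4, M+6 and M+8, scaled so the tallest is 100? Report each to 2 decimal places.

Each Ir atom is independently Ir-191 (p = 0.37300) or Ir-193 (q = 0.62700); the cluster is the binomial expansion (p + q)^4.
P(M) = 0.37300^4 = 0.019357
P(M+2) = 4 × 0.37300^3 × 0.62700^1 = 0.130153
P(M+4) = 6 × 0.37300^2 × 0.62700^2 = 0.328174
P(M+6) = 4 × 0.37300^1 × 0.62700^3 = 0.367766
P(M+8) = 0.62700^4 = 0.154550
The M+6 peak is largest (0.367766); scaling to 100 gives 5.26 : 35.39 : 89.23 : 100.00 : 42.02.

5.26 : 35.39 : 89.23 : 100.00 : 42.02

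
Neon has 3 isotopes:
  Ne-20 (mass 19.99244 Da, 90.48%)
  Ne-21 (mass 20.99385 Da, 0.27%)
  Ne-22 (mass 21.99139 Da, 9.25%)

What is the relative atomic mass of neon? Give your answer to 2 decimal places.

Ar = Σ fᵢ·mᵢ = 0.9048 × 19.99244 + 0.0027 × 20.99385 + 0.0925 × 21.99139
= 18.089160 + 0.056683 + 2.034204 = 20.180047 Da

20.18 Da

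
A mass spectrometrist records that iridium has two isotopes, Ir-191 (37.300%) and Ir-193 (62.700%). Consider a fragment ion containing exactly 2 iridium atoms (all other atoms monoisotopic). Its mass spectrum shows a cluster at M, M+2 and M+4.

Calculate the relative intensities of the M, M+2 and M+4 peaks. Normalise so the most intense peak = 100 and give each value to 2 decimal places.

Expanding (0.37300 + 0.62700)^2:
P(M) = 0.37300^2 = 0.139129
P(M+2) = 2 × 0.37300^1 × 0.62700^1 = 0.467742
P(M+4) = 0.62700^2 = 0.393129
The M+2 peak is largest (0.467742); scaling to 100 gives 29.74 : 100.00 : 84.05.

29.74 : 100.00 : 84.05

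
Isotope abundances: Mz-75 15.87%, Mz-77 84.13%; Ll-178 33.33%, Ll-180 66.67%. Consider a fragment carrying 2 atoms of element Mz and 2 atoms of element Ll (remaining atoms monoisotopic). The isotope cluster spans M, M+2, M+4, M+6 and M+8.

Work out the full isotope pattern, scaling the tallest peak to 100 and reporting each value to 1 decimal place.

0.6 : 9.4 : 48.1 : 100.0 : 72.6

Element Mz pattern (n=2): 0.02518569 : 0.26702862 : 0.70778569
Element Ll pattern (n=2): 0.11108889 : 0.44442222 : 0.44448889
Convolve the two distributions (both contribute in 2-u steps):
  M: 0.02518569×0.11108889 = 0.002798
  M+2: 0.02518569×0.44442222 + 0.26702862×0.11108889 = 0.040857
  M+4: 0.02518569×0.44448889 + 0.26702862×0.44442222 + 0.70778569×0.11108889 = 0.208495
  M+6: 0.26702862×0.44448889 + 0.70778569×0.44442222 = 0.433247
  M+8: 0.70778569×0.44448889 = 0.314603
Scale to base peak (0.433247) = 100: 0.6 : 9.4 : 48.1 : 100.0 : 72.6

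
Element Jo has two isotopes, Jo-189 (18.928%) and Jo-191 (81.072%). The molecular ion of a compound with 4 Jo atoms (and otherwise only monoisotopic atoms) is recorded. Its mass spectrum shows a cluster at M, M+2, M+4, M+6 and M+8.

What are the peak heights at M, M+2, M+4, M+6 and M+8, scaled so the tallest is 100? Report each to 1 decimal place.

0.3 : 5.1 : 32.7 : 93.4 : 100.0

The 4 Jo atoms are independent, so intensities follow the terms of (0.18928 + 0.81072)^4.
P(M) = 0.18928^4 = 0.001284
P(M+2) = 4 × 0.18928^3 × 0.81072^1 = 0.021991
P(M+4) = 6 × 0.18928^2 × 0.81072^2 = 0.141287
P(M+6) = 4 × 0.18928^1 × 0.81072^3 = 0.403439
P(M+8) = 0.81072^4 = 0.432000
The M+8 peak is largest (0.432000); scaling to 100 gives 0.3 : 5.1 : 32.7 : 93.4 : 100.0.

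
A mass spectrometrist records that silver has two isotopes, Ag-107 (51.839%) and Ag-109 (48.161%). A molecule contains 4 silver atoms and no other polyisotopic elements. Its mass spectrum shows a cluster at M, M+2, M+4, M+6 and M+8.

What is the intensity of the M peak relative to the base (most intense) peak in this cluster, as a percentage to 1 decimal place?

19.3%

Binomial terms of (0.51839 + 0.48161)^4: M 0.0722, M+2 0.2684, M+4 0.3740, M+6 0.2316, M+8 0.0538 → M+4 is the base peak.
P(M+4) = C(4,2) × 0.51839^2 × 0.48161^2 = 6 × 0.26872819 × 0.23194819 = 0.373986 (base)
P(M) = C(4,0) × 0.51839^4 × 0.48161^0 = 1 × 0.07221484 × 1.0000 = 0.072215
Relative intensity = 0.072215 / 0.373986 × 100 = 19.3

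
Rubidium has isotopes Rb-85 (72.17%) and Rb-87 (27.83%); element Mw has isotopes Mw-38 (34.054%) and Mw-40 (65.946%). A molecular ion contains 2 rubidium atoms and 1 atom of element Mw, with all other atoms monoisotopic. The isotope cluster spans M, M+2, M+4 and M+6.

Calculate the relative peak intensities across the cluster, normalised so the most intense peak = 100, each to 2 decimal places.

Rubidium pattern (n=2): 0.52085089 : 0.40169822 : 0.07745089
Element Mw pattern (n=1): 0.34054 : 0.65946
Convolve the two distributions (both contribute in 2-u steps):
  M: 0.52085089×0.34054 = 0.177371
  M+2: 0.52085089×0.65946 + 0.40169822×0.34054 = 0.480275
  M+4: 0.40169822×0.65946 + 0.07745089×0.34054 = 0.291279
  M+6: 0.07745089×0.65946 = 0.051076
Scale to base peak (0.480275) = 100: 36.93 : 100.00 : 60.65 : 10.63

36.93 : 100.00 : 60.65 : 10.63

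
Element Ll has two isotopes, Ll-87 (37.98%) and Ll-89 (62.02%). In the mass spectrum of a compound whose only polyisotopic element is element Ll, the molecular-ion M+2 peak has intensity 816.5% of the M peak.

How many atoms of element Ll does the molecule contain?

5

For n independent Ll atoms, I(M+2)/I(M) = n · (abundance Ll-89) / (abundance Ll-87) = n · 0.6202/0.3798.
n = 8.165 × 0.3798/0.6202 = 5.00 ≈ 5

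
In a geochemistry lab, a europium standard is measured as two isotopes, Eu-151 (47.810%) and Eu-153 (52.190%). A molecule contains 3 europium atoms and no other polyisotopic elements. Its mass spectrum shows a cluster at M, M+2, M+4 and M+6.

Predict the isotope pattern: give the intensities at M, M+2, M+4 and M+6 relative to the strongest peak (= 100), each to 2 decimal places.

27.97 : 91.61 : 100.00 : 36.39

Expanding (0.47810 + 0.52190)^3:
P(M) = 0.47810^3 = 0.109284
P(M+2) = 3 × 0.47810^2 × 0.52190^1 = 0.357887
P(M+4) = 3 × 0.47810^1 × 0.52190^2 = 0.390674
P(M+6) = 0.52190^3 = 0.142155
The M+4 peak is largest (0.390674); scaling to 100 gives 27.97 : 91.61 : 100.00 : 36.39.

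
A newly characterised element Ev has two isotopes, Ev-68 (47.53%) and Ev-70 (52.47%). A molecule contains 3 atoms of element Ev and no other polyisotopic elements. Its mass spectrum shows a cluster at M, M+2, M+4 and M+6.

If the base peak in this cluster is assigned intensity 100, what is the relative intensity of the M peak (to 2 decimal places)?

27.35

Term probabilities: M 0.1074, M+2 0.3556, M+4 0.3926, M+6 0.1445. Base peak = M+4.
P(M+4) = C(3,2) × 0.4753^1 × 0.5247^2 = 3 × 0.4753 × 0.27531009 = 0.392565 (base)
P(M) = C(3,0) × 0.4753^3 × 0.5247^0 = 1 × 0.10737507 × 1.0000 = 0.107375
Relative intensity = 0.107375 / 0.392565 × 100 = 27.35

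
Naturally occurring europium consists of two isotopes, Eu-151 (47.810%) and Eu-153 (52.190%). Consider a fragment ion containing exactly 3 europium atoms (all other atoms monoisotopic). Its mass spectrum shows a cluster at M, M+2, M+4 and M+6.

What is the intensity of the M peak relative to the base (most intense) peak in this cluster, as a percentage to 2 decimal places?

27.97%

(0.47810 + 0.52190)^3 gives M 0.1093, M+2 0.3579, M+4 0.3907, M+6 0.1422; the largest is M+4.
P(M+4) = C(3,2) × 0.47810^1 × 0.52190^2 = 3 × 0.4781 × 0.27237961 = 0.390674 (base)
P(M) = C(3,0) × 0.47810^3 × 0.52190^0 = 1 × 0.10928391 × 1.0000 = 0.109284
Relative intensity = 0.109284 / 0.390674 × 100 = 27.97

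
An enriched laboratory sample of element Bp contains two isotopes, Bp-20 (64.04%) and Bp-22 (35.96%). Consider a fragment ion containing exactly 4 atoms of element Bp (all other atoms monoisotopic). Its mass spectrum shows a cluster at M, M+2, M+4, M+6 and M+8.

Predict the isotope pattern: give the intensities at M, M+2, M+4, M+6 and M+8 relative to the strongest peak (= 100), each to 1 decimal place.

44.5 : 100.0 : 84.2 : 31.5 : 4.4

Expanding (0.6404 + 0.3596)^4:
P(M) = 0.6404^4 = 0.168192
P(M+2) = 4 × 0.6404^3 × 0.3596^1 = 0.377775
P(M+4) = 6 × 0.6404^2 × 0.3596^2 = 0.318195
P(M+6) = 4 × 0.6404^1 × 0.3596^3 = 0.119116
P(M+8) = 0.3596^4 = 0.016722
The M+2 peak is largest (0.377775); scaling to 100 gives 44.5 : 100.0 : 84.2 : 31.5 : 4.4.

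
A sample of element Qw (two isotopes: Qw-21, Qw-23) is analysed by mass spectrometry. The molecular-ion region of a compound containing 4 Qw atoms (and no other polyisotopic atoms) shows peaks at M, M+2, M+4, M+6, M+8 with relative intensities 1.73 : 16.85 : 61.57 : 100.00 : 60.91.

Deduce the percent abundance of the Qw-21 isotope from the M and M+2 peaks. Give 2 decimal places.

29.11%

If p is the fraction of Qw that is Qw-21, then I(M+2)/I(M) = [C(4,1)·p^3·(1−p)] / p^4 = 4·(1−p)/p = 16.85/1.73 = 9.7399
(1−p)/p = 9.7399/4 = 2.4350  ⇒  p = 1/(1 + 2.4350) = 0.2911
Qw-21: 29.11%, Qw-23: 70.89%.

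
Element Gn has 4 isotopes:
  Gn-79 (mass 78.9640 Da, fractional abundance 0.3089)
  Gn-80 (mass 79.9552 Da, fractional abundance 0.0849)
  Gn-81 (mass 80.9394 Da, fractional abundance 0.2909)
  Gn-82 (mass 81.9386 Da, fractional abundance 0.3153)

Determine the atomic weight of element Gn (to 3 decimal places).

Weight each isotope mass by its fractional abundance: 0.3089 × 78.9640 + 0.0849 × 79.9552 + 0.2909 × 80.9394 + 0.3153 × 81.9386
= 24.39198 + 6.78820 + 23.54527 + 25.83524 = 80.56069 Da

80.561 Da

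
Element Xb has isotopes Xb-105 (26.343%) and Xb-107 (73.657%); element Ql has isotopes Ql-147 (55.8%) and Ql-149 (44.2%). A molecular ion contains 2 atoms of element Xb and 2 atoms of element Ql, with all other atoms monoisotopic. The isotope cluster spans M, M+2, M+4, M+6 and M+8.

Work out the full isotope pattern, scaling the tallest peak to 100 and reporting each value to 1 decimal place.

5.8 : 41.5 : 100.0 : 91.8 : 28.3

Element Xb pattern (n=2): 0.06939536 : 0.38806927 : 0.54253536
Element Ql pattern (n=2): 0.311364 : 0.493272 : 0.195364
Convolve the two distributions (both contribute in 2-u steps):
  M: 0.06939536×0.311364 = 0.021607
  M+2: 0.06939536×0.493272 + 0.38806927×0.311364 = 0.155062
  M+4: 0.06939536×0.195364 + 0.38806927×0.493272 + 0.54253536×0.311364 = 0.373907
  M+6: 0.38806927×0.195364 + 0.54253536×0.493272 = 0.343432
  M+8: 0.54253536×0.195364 = 0.105992
Scale to base peak (0.373907) = 100: 5.8 : 41.5 : 100.0 : 91.8 : 28.3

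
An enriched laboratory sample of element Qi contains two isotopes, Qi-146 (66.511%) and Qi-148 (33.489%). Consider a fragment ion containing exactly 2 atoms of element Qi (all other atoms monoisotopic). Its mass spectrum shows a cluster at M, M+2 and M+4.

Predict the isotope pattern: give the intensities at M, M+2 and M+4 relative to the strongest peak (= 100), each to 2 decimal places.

Expanding (0.66511 + 0.33489)^2:
P(M) = 0.66511^2 = 0.442371
P(M+2) = 2 × 0.66511^1 × 0.33489^1 = 0.445477
P(M+4) = 0.33489^2 = 0.112151
The M+2 peak is largest (0.445477); scaling to 100 gives 99.30 : 100.00 : 25.18.

99.30 : 100.00 : 25.18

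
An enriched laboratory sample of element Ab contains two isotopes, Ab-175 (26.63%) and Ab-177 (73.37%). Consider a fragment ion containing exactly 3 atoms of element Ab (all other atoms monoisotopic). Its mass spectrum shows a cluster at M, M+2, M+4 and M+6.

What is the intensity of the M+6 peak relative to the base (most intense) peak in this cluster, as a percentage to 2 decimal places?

Binomial terms of (0.2663 + 0.7337)^3: M 0.0189, M+2 0.1561, M+4 0.4301, M+6 0.3950 → M+4 is the base peak.
P(M+4) = C(3,2) × 0.2663^1 × 0.7337^2 = 3 × 0.2663 × 0.53831569 = 0.430060 (base)
P(M+6) = C(3,3) × 0.2663^0 × 0.7337^3 = 1 × 1.0000 × 0.39496222 = 0.394962
Relative intensity = 0.394962 / 0.430060 × 100 = 91.84

91.84%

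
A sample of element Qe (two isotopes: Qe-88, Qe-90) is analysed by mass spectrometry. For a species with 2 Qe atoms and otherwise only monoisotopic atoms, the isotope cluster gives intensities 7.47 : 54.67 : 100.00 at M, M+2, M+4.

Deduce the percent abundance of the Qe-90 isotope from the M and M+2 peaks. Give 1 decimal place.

78.5%

If p is the fraction of Qe that is Qe-88, then I(M+2)/I(M) = [C(2,1)·p^1·(1−p)] / p^2 = 2·(1−p)/p = 54.67/7.47 = 7.3186
(1−p)/p = 7.3186/2 = 3.6593  ⇒  p = 1/(1 + 3.6593) = 0.2146
Qe-88: 21.5%, Qe-90: 78.5%.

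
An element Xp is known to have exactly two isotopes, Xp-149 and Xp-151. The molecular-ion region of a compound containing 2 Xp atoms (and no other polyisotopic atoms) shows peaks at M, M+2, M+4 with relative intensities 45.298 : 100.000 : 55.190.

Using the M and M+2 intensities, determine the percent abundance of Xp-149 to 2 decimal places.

If p is the fraction of Xp that is Xp-149, then I(M+2)/I(M) = [C(2,1)·p^1·(1−p)] / p^2 = 2·(1−p)/p = 100.000/45.298 = 2.2076
(1−p)/p = 2.2076/2 = 1.1038  ⇒  p = 1/(1 + 1.1038) = 0.4753
Xp-149: 47.53%, Xp-151: 52.47%.

47.53%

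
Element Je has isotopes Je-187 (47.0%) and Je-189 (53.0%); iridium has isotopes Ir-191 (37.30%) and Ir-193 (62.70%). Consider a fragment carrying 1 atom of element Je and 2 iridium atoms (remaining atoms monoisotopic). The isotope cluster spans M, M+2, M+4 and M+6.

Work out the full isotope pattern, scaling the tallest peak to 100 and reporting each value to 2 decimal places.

Element Je pattern (n=1): 0.4700 : 0.5300
Iridium pattern (n=2): 0.139129 : 0.467742 : 0.393129
Convolve the two distributions (both contribute in 2-u steps):
  M: 0.4700×0.139129 = 0.065391
  M+2: 0.4700×0.467742 + 0.5300×0.139129 = 0.293577
  M+4: 0.4700×0.393129 + 0.5300×0.467742 = 0.432674
  M+6: 0.5300×0.393129 = 0.208358
Scale to base peak (0.432674) = 100: 15.11 : 67.85 : 100.00 : 48.16

15.11 : 67.85 : 100.00 : 48.16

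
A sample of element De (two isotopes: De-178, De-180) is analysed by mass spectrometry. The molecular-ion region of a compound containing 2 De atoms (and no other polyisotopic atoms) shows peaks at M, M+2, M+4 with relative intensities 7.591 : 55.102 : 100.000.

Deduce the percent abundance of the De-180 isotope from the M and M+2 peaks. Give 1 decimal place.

Write p for the De-178 fraction. I(M+2)/I(M) = [C(2,1)·p^1·(1−p)] / p^2 = 2·(1−p)/p = 55.102/7.591 = 7.2589
(1−p)/p = 7.2589/2 = 3.6294  ⇒  p = 1/(1 + 3.6294) = 0.2160
De-178: 21.6%, De-180: 78.4%.

78.4%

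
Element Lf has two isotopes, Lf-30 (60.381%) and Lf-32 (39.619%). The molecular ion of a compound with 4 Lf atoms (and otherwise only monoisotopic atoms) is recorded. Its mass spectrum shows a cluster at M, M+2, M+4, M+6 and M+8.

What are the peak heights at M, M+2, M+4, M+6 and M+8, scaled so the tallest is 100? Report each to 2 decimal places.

Each Lf atom is independently Lf-30 (p = 0.60381) or Lf-32 (q = 0.39619); the cluster is the binomial expansion (p + q)^4.
P(M) = 0.60381^4 = 0.132923
P(M+2) = 4 × 0.60381^3 × 0.39619^1 = 0.348871
P(M+4) = 6 × 0.60381^2 × 0.39619^2 = 0.343367
P(M+6) = 4 × 0.60381^1 × 0.39619^3 = 0.150200
P(M+8) = 0.39619^4 = 0.024638
The M+2 peak is largest (0.348871); scaling to 100 gives 38.10 : 100.00 : 98.42 : 43.05 : 7.06.

38.10 : 100.00 : 98.42 : 43.05 : 7.06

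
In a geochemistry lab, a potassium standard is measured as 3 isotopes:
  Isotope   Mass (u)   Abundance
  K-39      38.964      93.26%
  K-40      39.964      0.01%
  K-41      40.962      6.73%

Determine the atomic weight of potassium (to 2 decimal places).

39.10 u

Weight each isotope mass by its fractional abundance: 0.9326 × 38.964 + 0.0001 × 39.964 + 0.0673 × 40.962
= 36.3378 + 0.0040 + 2.7567 = 39.0985 u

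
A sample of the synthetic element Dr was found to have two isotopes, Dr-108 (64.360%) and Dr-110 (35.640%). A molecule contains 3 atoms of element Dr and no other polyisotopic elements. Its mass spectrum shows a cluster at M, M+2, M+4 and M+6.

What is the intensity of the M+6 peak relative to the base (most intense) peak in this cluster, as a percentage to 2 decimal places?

10.22%

Binomial terms of (0.64360 + 0.35640)^3: M 0.2666, M+2 0.4429, M+4 0.2453, M+6 0.0453 → M+2 is the base peak.
P(M+2) = C(3,1) × 0.64360^2 × 0.35640^1 = 3 × 0.41422096 × 0.3564 = 0.442885 (base)
P(M+6) = C(3,3) × 0.64360^0 × 0.35640^3 = 1 × 1.0000 × 0.04527027 = 0.045270
Relative intensity = 0.045270 / 0.442885 × 100 = 10.22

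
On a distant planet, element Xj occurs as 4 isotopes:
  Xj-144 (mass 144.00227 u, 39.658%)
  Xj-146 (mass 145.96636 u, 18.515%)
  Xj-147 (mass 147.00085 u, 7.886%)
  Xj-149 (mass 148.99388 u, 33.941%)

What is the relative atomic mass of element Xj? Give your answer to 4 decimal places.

146.2966 u

Ar = Σ fᵢ·mᵢ = 0.39658 × 144.00227 + 0.18515 × 145.96636 + 0.07886 × 147.00085 + 0.33941 × 148.99388
= 57.108420 + 27.025672 + 11.592487 + 50.570013 = 146.296592 u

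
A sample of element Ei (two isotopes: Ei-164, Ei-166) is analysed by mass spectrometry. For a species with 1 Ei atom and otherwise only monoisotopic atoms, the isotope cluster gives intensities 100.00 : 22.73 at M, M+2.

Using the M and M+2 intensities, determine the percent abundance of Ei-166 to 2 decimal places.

Write p for the Ei-164 fraction. I(M+2)/I(M) = [C(1,1)·p^0·(1−p)] / p^1 = 1·(1−p)/p = 22.73/100.00 = 0.2273
(1−p)/p = 0.2273/1 = 0.2273  ⇒  p = 1/(1 + 0.2273) = 0.8148
Ei-164: 81.48%, Ei-166: 18.52%.

18.52%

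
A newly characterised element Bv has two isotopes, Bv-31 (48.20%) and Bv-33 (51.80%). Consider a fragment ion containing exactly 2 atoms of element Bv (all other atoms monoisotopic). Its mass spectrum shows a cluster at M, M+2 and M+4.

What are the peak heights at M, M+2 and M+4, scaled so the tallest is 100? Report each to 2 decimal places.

46.53 : 100.00 : 53.73

Each Bv atom is independently Bv-31 (p = 0.4820) or Bv-33 (q = 0.5180); the cluster is the binomial expansion (p + q)^2.
P(M) = 0.4820^2 = 0.232324
P(M+2) = 2 × 0.4820^1 × 0.5180^1 = 0.499352
P(M+4) = 0.5180^2 = 0.268324
The M+2 peak is largest (0.499352); scaling to 100 gives 46.53 : 100.00 : 53.73.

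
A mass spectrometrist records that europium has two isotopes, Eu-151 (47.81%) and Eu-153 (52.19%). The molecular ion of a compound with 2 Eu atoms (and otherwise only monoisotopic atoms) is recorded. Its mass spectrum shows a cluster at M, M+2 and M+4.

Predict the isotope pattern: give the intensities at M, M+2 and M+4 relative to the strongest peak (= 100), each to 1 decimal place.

The 2 Eu atoms are independent, so intensities follow the terms of (0.4781 + 0.5219)^2.
P(M) = 0.4781^2 = 0.228580
P(M+2) = 2 × 0.4781^1 × 0.5219^1 = 0.499041
P(M+4) = 0.5219^2 = 0.272380
The M+2 peak is largest (0.499041); scaling to 100 gives 45.8 : 100.0 : 54.6.

45.8 : 100.0 : 54.6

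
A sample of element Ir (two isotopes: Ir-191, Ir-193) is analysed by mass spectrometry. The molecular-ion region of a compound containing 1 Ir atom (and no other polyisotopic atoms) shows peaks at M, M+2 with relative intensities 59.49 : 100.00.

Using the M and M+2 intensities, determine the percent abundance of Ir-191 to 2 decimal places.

37.30%

If p is the fraction of Ir that is Ir-191, then I(M+2)/I(M) = [C(1,1)·p^0·(1−p)] / p^1 = 1·(1−p)/p = 100.00/59.49 = 1.6810
(1−p)/p = 1.6810/1 = 1.6810  ⇒  p = 1/(1 + 1.6810) = 0.3730
Ir-191: 37.30%, Ir-193: 62.70%.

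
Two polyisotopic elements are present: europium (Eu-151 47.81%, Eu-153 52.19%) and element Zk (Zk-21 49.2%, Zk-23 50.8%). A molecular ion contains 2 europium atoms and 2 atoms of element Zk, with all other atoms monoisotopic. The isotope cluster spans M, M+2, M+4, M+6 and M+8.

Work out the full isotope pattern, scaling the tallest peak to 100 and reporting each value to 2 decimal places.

Europium pattern (n=2): 0.22857961 : 0.49904078 : 0.27237961
Element Zk pattern (n=2): 0.242064 : 0.499872 : 0.258064
Convolve the two distributions (both contribute in 2-u steps):
  M: 0.22857961×0.242064 = 0.055331
  M+2: 0.22857961×0.499872 + 0.49904078×0.242064 = 0.235060
  M+4: 0.22857961×0.258064 + 0.49904078×0.499872 + 0.27237961×0.242064 = 0.374378
  M+6: 0.49904078×0.258064 + 0.27237961×0.499872 = 0.264939
  M+8: 0.27237961×0.258064 = 0.070291
Scale to base peak (0.374378) = 100: 14.78 : 62.79 : 100.00 : 70.77 : 18.78

14.78 : 62.79 : 100.00 : 70.77 : 18.78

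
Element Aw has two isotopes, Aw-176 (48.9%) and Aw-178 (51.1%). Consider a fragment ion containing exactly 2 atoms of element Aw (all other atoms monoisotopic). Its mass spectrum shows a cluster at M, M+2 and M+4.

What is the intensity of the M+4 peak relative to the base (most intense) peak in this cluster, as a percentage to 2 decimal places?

Binomial terms of (0.489 + 0.511)^2: M 0.2391, M+2 0.4998, M+4 0.2611 → M+2 is the base peak.
P(M+2) = C(2,1) × 0.489^1 × 0.511^1 = 2 × 0.4890 × 0.5110 = 0.499758 (base)
P(M+4) = C(2,2) × 0.489^0 × 0.511^2 = 1 × 1.0000 × 0.261121 = 0.261121
Relative intensity = 0.261121 / 0.499758 × 100 = 52.25

52.25%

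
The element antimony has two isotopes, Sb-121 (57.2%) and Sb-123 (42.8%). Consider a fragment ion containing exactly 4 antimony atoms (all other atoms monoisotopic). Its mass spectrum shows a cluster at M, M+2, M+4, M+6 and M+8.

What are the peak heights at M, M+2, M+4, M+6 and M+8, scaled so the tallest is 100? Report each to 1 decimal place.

29.8 : 89.1 : 100.0 : 49.9 : 9.3

Expanding (0.572 + 0.428)^4:
P(M) = 0.572^4 = 0.107049
P(M+2) = 4 × 0.572^3 × 0.428^1 = 0.320400
P(M+4) = 6 × 0.572^2 × 0.428^2 = 0.359609
P(M+6) = 4 × 0.572^1 × 0.428^3 = 0.179385
P(M+8) = 0.428^4 = 0.033556
The M+4 peak is largest (0.359609); scaling to 100 gives 29.8 : 89.1 : 100.0 : 49.9 : 9.3.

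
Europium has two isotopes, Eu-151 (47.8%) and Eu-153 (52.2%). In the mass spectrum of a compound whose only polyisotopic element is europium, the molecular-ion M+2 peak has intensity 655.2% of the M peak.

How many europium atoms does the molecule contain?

6

The M+2/M ratio from n Eu atoms is n · q/p = n · 0.522/0.478.
n = 6.552 × 0.478/0.522 = 6.00 ≈ 6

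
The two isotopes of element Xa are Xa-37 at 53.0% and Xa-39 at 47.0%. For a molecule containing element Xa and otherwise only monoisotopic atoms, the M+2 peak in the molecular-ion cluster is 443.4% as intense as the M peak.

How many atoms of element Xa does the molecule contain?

5

With n Xa atoms, P(M+2)/P(M) = C(n,1)·p^(n−1)q / p^n = n·q/p = n · 0.470/0.530.
n = 4.434 × 0.530/0.470 = 5.00 ≈ 5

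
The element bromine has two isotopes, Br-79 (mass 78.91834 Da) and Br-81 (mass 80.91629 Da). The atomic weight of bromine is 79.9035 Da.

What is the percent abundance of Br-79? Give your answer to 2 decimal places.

50.69%

With x = fraction of Br-79 (so Br-81 is 1 − x):
78.91834·x + 80.91629·(1 − x) = 79.9035
(78.91834 − 80.91629)·x = 79.9035 − 80.91629
x = -1.01279 / -1.99795 = 0.50691 → 50.69% Br-79, 49.31% Br-81.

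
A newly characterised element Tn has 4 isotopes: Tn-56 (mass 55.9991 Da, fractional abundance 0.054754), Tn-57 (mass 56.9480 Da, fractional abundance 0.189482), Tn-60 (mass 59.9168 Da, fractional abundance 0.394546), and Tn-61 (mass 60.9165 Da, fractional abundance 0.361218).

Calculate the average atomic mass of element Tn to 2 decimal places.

Average mass = Σ (abundance × isotope mass) = 0.054754 × 55.9991 + 0.189482 × 56.9480 + 0.394546 × 59.9168 + 0.361218 × 60.9165
= 3.06617 + 10.79062 + 23.63993 + 22.00414 = 59.50086 Da

59.50 Da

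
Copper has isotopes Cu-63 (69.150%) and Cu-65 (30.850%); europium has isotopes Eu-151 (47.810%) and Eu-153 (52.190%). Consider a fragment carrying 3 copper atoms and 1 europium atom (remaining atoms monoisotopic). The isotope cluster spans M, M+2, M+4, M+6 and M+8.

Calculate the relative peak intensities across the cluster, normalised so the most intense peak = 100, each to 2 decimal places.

41.15 : 100.00 : 84.70 : 30.48 : 3.99

Copper pattern (n=3): 0.33065611 : 0.44254842 : 0.19743483 : 0.02936064
Europium pattern (n=1): 0.4781 : 0.5219
Convolve the two distributions (both contribute in 2-u steps):
  M: 0.33065611×0.4781 = 0.158087
  M+2: 0.33065611×0.5219 + 0.44254842×0.4781 = 0.384152
  M+4: 0.44254842×0.5219 + 0.19743483×0.4781 = 0.325360
  M+6: 0.19743483×0.5219 + 0.02936064×0.4781 = 0.117079
  M+8: 0.02936064×0.5219 = 0.015323
Scale to base peak (0.384152) = 100: 41.15 : 100.00 : 84.70 : 30.48 : 3.99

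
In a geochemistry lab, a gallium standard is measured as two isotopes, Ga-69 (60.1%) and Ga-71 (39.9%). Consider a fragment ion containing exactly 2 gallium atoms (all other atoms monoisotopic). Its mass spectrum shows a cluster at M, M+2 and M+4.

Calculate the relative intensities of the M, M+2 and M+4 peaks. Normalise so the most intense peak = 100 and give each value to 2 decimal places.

The 2 Ga atoms are independent, so intensities follow the terms of (0.601 + 0.399)^2.
P(M) = 0.601^2 = 0.361201
P(M+2) = 2 × 0.601^1 × 0.399^1 = 0.479598
P(M+4) = 0.399^2 = 0.159201
The M+2 peak is largest (0.479598); scaling to 100 gives 75.31 : 100.00 : 33.19.

75.31 : 100.00 : 33.19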